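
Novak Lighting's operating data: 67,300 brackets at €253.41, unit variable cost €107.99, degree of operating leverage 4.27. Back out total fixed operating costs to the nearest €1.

€7,494,783

Contribution at this volume is 67,300 × €145.42 = €9,786,766.00.
Since DOL = CM ÷ EBIT, EBIT = €9,786,766.00 ÷ 4.27 = €2,291,982.67.
And FC = contribution − EBIT = €9,786,766.00 − €2,291,982.67 = €7,494,783.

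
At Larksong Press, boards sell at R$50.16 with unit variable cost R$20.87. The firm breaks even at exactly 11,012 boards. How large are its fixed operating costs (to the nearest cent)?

R$322,541.48

Each unit contributes R$50.16 − R$20.87 = R$29.29.
Since BE = FC / CM, FC = 11,012 × R$29.29 = R$322,541.48.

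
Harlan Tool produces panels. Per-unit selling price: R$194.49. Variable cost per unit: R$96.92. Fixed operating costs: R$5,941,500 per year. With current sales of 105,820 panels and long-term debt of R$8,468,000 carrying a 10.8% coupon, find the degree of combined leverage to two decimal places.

Contribution at this volume is 105,820 × R$97.57 = R$10,324,857.40.
Operating income = contribution − fixed costs = R$10,324,857.40 − R$5,941,500 = R$4,383,357.40. Interest = R$914,544.00, so EBIT − I = R$3,468,813.40.
DCL = contribution ÷ (EBIT − I) = R$10,324,857.40 ÷ R$3,468,813.40 = 2.9765.

2.98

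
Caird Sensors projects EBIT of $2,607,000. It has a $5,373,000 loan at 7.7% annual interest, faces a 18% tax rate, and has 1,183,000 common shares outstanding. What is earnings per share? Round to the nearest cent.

$1.52

Interest = $413,721.00, so EBT = $2,607,000 − $413,721.00 = $2,193,279.00.
Net income = $2,193,279.00 × (1 − 0.18) = $1,798,488.78.
Per share: $1,798,488.78 / 1,183,000 shares = $1.52.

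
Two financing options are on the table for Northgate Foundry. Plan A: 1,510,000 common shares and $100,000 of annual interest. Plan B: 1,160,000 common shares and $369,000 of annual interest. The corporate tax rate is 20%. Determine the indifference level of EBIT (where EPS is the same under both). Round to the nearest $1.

$1,260,543

At indifference, (EBIT − 100,000)(1 − t)/1,510,000 = (EBIT − 369,000)(1 − t)/1,160,000.
Cancelling (1 − t) and cross-multiplying: 1,160,000·(EBIT − 100,000) = 1,510,000·(EBIT − 369,000).
EBIT × (1,510,000 − 1,160,000) = 369,000 × 1,510,000 − 100,000 × 1,160,000 = 441,190,000,000, so EBIT = 441,190,000,000 ÷ 350,000 = 1,260,542.86.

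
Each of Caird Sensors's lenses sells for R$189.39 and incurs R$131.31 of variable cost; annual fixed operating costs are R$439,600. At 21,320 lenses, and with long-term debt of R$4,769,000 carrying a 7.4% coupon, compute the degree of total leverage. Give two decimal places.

2.78

At 21,320 units, contribution = 21,320 × R$58.08 = R$1,238,265.60.
EBIT = R$1,238,265.60 − R$439,600 = R$798,665.60. Interest = R$352,906.00.
DOL = R$1,238,265.60 ÷ R$798,665.60 = 1.5504; DFL = R$798,665.60 ÷ R$445,759.60 = 1.7917.
DCL = DOL × DFL = 1.5504 × 1.7917 = 2.7779.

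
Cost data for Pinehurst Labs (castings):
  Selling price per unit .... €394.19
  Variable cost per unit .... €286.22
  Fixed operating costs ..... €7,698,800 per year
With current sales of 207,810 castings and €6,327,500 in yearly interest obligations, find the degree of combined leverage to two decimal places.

Total contribution margin = 207,810 × €107.97 = €22,437,245.70.
Subtracting fixed costs: EBIT = €22,437,245.70 − €7,698,800 = €14,738,445.70. Interest = €6,327,500.00.
DOL = €22,437,245.70 ÷ €14,738,445.70 = 1.5224; DFL = €14,738,445.70 ÷ €8,410,945.70 = 1.7523.
DCL = DOL × DFL = 1.5224 × 1.7523 = 2.6677.

2.67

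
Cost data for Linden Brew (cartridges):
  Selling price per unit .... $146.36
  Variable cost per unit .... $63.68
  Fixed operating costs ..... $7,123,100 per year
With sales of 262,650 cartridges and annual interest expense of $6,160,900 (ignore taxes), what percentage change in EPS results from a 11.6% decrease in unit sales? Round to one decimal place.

At 262,650 units, contribution = 262,650 × $82.68 = $21,715,902.00.
Subtracting fixed costs: EBIT = $21,715,902.00 − $7,123,100 = $14,592,802.00.
After interest of $6,160,900.00, pre-tax earnings = $8,431,902.00.
DCL = total CM / (EBIT − I) = $21,715,902.00 / $8,431,902.00 = 2.5754.
EPS therefore changes by 2.5754 × (-11.6%) = -29.9%.

-29.9%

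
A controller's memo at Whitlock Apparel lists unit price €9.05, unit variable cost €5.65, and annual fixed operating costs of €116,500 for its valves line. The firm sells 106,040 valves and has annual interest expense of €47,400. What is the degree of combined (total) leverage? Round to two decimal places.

Total contribution margin = 106,040 × €3.40 = €360,536.00.
EBIT = €360,536.00 − €116,500 = €244,036.00. Interest = €47,400.00, so EBIT − I = €196,636.00.
Degree of total leverage = total CM / (EBIT − interest) = €360,536.00 / €196,636.00 = 1.8335.

1.83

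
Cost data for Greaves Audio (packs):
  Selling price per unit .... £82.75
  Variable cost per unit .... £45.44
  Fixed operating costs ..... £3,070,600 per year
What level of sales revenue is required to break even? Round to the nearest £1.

Contribution margin per unit = £82.75 − £45.44 = £37.31, a CM ratio of £37.31 ÷ £82.75 = 0.4509.
Break-even sales = FC ÷ CM ratio = £3,070,600 × £82.75 / £37.31 = £6,810,296.

£6,810,296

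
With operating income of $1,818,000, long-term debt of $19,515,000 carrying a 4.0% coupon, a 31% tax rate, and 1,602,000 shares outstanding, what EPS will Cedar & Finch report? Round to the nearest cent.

$0.45

Interest = $780,600.00, so EBT = $1,818,000 − $780,600.00 = $1,037,400.00.
Net income = $1,037,400.00 × (1 − 0.31) = $715,806.00.
EPS = $715,806.00 ÷ 1,602,000 = $0.45.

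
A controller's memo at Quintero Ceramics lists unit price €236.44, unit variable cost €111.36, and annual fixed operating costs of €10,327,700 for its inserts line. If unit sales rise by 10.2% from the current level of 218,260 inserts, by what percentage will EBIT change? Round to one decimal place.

+16.4%

Total contribution margin = 218,260 × €125.08 = €27,299,960.80.
Subtracting fixed costs: EBIT = €27,299,960.80 − €10,327,700 = €16,972,260.80.
DOL = contribution ÷ EBIT = €27,299,960.80 ÷ €16,972,260.80 = 1.6085.
%ΔEBIT = DOL × %ΔSales = 1.6085 × +10.2% = +16.4%.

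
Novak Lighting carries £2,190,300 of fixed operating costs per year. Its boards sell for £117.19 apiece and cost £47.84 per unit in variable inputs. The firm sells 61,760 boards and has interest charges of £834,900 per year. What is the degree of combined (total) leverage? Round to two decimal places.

Contribution at this volume is 61,760 × £69.35 = £4,283,056.00.
Subtracting fixed costs: EBIT = £4,283,056.00 − £2,190,300 = £2,092,756.00. Interest = £834,900.00, so EBIT − I = £1,257,856.00.
Degree of total leverage = total CM / (EBIT − interest) = £4,283,056.00 / £1,257,856.00 = 3.4050.

3.41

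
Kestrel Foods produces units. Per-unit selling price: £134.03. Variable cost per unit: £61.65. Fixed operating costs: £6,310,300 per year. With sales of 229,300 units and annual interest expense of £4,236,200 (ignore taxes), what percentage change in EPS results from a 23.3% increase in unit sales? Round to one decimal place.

+63.9%

Total contribution margin = 229,300 × £72.38 = £16,596,734.00.
EBIT = £16,596,734.00 − £6,310,300 = £10,286,434.00.
Interest = £4,236,200.00, so EBIT − I = £6,050,234.00.
Degree of combined leverage = contribution ÷ (EBIT − I) = £16,596,734.00 ÷ £6,050,234.00 = 2.7432.
%ΔEPS = DCL × %ΔSales = 2.7432 × +23.3% = +63.9%.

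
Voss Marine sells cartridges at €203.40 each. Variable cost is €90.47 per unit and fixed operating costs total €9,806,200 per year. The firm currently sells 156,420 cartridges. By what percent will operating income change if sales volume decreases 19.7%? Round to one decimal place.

-44.3%

Contribution at this volume is 156,420 × €112.93 = €17,664,510.60.
Subtracting fixed costs: EBIT = €17,664,510.60 − €9,806,200 = €7,858,310.60.
Degree of operating leverage = €17,664,510.60 / €7,858,310.60 = 2.2479.
Operating income changes by 2.2479 × -19.7% = -44.3%.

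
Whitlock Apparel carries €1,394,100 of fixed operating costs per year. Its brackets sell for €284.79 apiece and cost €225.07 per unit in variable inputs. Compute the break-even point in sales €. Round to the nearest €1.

€6,648,120

CM per unit = €284.79 − €225.07 = €59.72; CM ratio = €59.72 / €284.79 = 0.2097.
Break-even sales = FC ÷ CM ratio = €1,394,100 × €284.79 / €59.72 = €6,648,120.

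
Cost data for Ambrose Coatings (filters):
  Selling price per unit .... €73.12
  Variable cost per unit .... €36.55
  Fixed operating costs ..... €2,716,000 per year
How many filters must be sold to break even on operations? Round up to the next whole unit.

74,269 filters

Contribution margin per unit = €73.12 − €36.55 = €36.57.
Break-even Q = €2,716,000 / €36.57 = 74,268.53 → 74,269 filters.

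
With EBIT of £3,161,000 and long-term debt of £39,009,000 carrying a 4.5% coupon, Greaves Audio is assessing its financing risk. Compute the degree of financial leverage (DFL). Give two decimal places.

Interest = £1,755,405.00.
DFL = EBIT ÷ (EBIT − I) = £3,161,000 ÷ (£3,161,000 − £1,755,405.00) = £3,161,000 ÷ £1,405,595.00 = 2.2489.

2.25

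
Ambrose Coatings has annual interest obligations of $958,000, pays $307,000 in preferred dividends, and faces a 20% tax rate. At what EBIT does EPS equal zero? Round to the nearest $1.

$1,341,750

Grossing the preferred dividend up to pre-tax terms: $307,000 / (1 − 0.20) = $383,750.00.
EPS = 0 when EBIT covers interest plus the pre-tax preferred burden: $958,000 + $383,750.00 = $1,341,750.00.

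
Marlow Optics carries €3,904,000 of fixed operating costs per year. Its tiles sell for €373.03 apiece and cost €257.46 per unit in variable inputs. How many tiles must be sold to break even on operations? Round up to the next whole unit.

Each unit contributes €373.03 − €257.46 = €115.57.
Units to break even: €3,904,000 ÷ €115.57 = 33,780.39, rounded up to 33,781.

33,781 tiles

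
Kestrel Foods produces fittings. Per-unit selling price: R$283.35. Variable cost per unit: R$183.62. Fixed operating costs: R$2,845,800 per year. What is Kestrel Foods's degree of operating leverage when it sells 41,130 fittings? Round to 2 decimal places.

3.27

Contribution at this volume is 41,130 × R$99.73 = R$4,101,894.90.
EBIT = R$4,101,894.90 − R$2,845,800 = R$1,256,094.90.
So DOL = total CM / EBIT = R$4,101,894.90 / R$1,256,094.90 = 3.2656.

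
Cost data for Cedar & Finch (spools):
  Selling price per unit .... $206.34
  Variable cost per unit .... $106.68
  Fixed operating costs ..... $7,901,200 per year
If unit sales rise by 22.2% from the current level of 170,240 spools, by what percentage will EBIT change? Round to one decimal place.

Total contribution margin = 170,240 × $99.66 = $16,966,118.40.
EBIT = $16,966,118.40 − $7,901,200 = $9,064,918.40.
So DOL = total CM / EBIT = $16,966,118.40 / $9,064,918.40 = 1.8716.
%ΔEBIT = DOL × %ΔSales = 1.8716 × +22.2% = +41.6%.

+41.6%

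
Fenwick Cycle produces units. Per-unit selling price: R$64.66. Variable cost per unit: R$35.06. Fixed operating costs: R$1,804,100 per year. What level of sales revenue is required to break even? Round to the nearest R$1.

Contribution margin per unit = R$64.66 − R$35.06 = R$29.60, a CM ratio of R$29.60 ÷ R$64.66 = 0.4578.
Break-even sales = FC ÷ CM ratio = R$1,804,100 × R$64.66 / R$29.60 = R$3,940,983.

R$3,940,983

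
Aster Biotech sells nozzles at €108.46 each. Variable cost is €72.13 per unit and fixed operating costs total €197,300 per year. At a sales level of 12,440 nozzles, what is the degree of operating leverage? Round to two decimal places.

At 12,440 units, contribution = 12,440 × €36.33 = €451,945.20.
Operating income = contribution − fixed costs = €451,945.20 − €197,300 = €254,645.20.
So DOL = total CM / EBIT = €451,945.20 / €254,645.20 = 1.7748.

1.77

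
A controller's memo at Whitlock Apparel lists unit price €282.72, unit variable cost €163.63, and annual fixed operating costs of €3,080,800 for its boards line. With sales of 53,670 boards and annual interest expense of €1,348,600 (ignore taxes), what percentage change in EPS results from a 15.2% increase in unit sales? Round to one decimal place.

+49.5%

Contribution at this volume is 53,670 × €119.09 = €6,391,560.30.
EBIT = €6,391,560.30 − €3,080,800 = €3,310,760.30.
Interest = €1,348,600.00, so EBIT − I = €1,962,160.30.
Degree of combined leverage = contribution ÷ (EBIT − I) = €6,391,560.30 ÷ €1,962,160.30 = 3.2574.
%ΔEPS = DCL × %ΔSales = 3.2574 × +15.2% = +49.5%.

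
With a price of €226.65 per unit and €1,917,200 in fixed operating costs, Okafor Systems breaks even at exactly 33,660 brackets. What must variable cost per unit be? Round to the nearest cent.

At break-even, FC = Q × (P − VC), so P − VC = €1,917,200 ÷ 33,660 = €56.9578.
Variable cost per unit = €226.65 − €56.9578 = €169.69.

€169.69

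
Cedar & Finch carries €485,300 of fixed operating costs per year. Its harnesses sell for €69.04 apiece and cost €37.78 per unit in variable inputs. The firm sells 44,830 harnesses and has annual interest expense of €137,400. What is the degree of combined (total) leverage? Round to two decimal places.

Total contribution margin = 44,830 × €31.26 = €1,401,385.80.
Operating income = contribution − fixed costs = €1,401,385.80 − €485,300 = €916,085.80. Interest = €137,400.00, so EBIT − I = €778,685.80.
Degree of total leverage = total CM / (EBIT − interest) = €1,401,385.80 / €778,685.80 = 1.7997.

1.80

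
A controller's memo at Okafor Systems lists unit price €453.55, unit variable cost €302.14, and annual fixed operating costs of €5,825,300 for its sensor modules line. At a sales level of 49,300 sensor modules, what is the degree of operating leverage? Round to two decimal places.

Total contribution margin = 49,300 × €151.41 = €7,464,513.00.
EBIT = €7,464,513.00 − €5,825,300 = €1,639,213.00.
Degree of operating leverage = €7,464,513.00 / €1,639,213.00 = 4.5537.

4.55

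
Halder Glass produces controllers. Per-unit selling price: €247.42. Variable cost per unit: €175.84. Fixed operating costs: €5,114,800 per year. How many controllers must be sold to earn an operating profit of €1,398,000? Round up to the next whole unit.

Contribution margin per unit = €247.42 − €175.84 = €71.58.
Need Q such that Q × €71.58 − €5,114,800 = €1,398,000, i.e. Q = €6,512,800 / €71.58 = 90,986.31 → 90,987.

90,987 controllers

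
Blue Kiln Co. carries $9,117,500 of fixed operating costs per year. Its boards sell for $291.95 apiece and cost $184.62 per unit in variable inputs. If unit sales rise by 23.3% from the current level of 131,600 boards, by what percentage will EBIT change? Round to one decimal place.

+65.7%

Contribution at this volume is 131,600 × $107.33 = $14,124,628.00.
EBIT = $14,124,628.00 − $9,117,500 = $5,007,128.00.
Degree of operating leverage = $14,124,628.00 / $5,007,128.00 = 2.8209.
So EBIT moves 2.8209 × (+23.3%) = +65.7%.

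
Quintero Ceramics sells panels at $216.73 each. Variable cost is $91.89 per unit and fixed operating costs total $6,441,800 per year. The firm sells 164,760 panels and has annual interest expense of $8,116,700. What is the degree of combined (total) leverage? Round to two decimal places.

3.42

Total contribution margin = 164,760 × $124.84 = $20,568,638.40.
Operating income = contribution − fixed costs = $20,568,638.40 − $6,441,800 = $14,126,838.40. Interest = $8,116,700.00, so EBIT − I = $6,010,138.40.
DCL = contribution ÷ (EBIT − I) = $20,568,638.40 ÷ $6,010,138.40 = 3.4223.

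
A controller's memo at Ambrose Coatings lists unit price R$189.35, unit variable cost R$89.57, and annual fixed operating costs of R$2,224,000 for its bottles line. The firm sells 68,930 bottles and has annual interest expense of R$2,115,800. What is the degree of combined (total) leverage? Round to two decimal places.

At 68,930 units, contribution = 68,930 × R$99.78 = R$6,877,835.40.
Operating income = contribution − fixed costs = R$6,877,835.40 − R$2,224,000 = R$4,653,835.40. Interest = R$2,115,800.00.
DOL = R$6,877,835.40 ÷ R$4,653,835.40 = 1.4779; DFL = R$4,653,835.40 ÷ R$2,538,035.40 = 1.8336.
Combined leverage = 1.4779 × 1.8336 = 2.7099.

2.71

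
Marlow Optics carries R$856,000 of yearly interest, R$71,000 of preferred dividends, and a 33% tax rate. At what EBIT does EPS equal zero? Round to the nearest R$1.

R$961,970

Preferred dividends are paid after tax, so their pre-tax equivalent is R$71,000 ÷ (1 − 0.33) = R$105,970.15.
Financial break-even EBIT = interest + D_p ÷ (1 − t) = R$856,000 + R$105,970.15 = R$961,970.15.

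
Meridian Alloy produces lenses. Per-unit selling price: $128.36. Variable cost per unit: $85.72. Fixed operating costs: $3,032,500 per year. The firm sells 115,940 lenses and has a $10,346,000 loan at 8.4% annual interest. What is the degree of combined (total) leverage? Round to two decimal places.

4.74

At 115,940 units, contribution = 115,940 × $42.64 = $4,943,681.60.
EBIT = $4,943,681.60 − $3,032,500 = $1,911,181.60. Interest = $869,064.00, so EBIT − I = $1,042,117.60.
Degree of total leverage = total CM / (EBIT − interest) = $4,943,681.60 / $1,042,117.60 = 4.7439.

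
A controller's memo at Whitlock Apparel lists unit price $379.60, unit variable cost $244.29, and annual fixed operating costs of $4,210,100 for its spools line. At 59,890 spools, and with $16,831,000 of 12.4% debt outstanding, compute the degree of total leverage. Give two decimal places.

4.49

Total contribution margin = 59,890 × $135.31 = $8,103,715.90.
Subtracting fixed costs: EBIT = $8,103,715.90 − $4,210,100 = $3,893,615.90. Interest = $2,087,044.00.
DOL = $8,103,715.90 ÷ $3,893,615.90 = 2.0813; DFL = $3,893,615.90 ÷ $1,806,571.90 = 2.1553.
DCL = DOL × DFL = 2.0813 × 2.1553 = 4.4858.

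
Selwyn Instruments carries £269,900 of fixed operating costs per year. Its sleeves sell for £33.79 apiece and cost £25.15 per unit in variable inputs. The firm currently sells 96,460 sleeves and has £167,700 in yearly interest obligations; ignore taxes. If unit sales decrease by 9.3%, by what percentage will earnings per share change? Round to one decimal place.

-19.6%

At 96,460 units, contribution = 96,460 × £8.64 = £833,414.40.
EBIT = £833,414.40 − £269,900 = £563,514.40.
Interest = £167,700.00, so EBIT − I = £395,814.40.
Degree of combined leverage = contribution ÷ (EBIT − I) = £833,414.40 ÷ £395,814.40 = 2.1056.
%ΔEPS = DCL × %ΔSales = 2.1056 × -9.3% = -19.6%.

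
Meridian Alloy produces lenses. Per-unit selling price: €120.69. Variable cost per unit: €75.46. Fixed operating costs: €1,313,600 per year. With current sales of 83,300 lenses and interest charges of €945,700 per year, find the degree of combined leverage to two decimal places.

2.50

Total contribution margin = 83,300 × €45.23 = €3,767,659.00.
EBIT = €3,767,659.00 − €1,313,600 = €2,454,059.00. Interest = €945,700.00, so EBIT − I = €1,508,359.00.
DCL = contribution ÷ (EBIT − I) = €3,767,659.00 ÷ €1,508,359.00 = 2.4979.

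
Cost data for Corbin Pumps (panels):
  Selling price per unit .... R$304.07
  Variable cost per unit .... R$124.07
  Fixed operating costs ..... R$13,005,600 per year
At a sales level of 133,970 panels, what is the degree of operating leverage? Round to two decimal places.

Contribution at this volume is 133,970 × R$180.00 = R$24,114,600.00.
Subtracting fixed costs: EBIT = R$24,114,600.00 − R$13,005,600 = R$11,109,000.00.
DOL = contribution ÷ EBIT = R$24,114,600.00 ÷ R$11,109,000.00 = 2.1707.

2.17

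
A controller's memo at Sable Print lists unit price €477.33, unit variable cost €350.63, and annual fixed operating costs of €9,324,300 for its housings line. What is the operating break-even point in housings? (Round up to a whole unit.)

Unit CM = price − variable cost = €477.33 − €350.63 = €126.70.
Break-even Q = €9,324,300 / €126.70 = 73,593.53 → 73,594 housings.

73,594 housings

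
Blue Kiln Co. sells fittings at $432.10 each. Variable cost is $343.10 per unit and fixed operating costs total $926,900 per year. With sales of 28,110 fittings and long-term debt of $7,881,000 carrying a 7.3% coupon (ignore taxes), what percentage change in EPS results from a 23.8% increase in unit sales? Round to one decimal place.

Contribution at this volume is 28,110 × $89.00 = $2,501,790.00.
Operating income = contribution − fixed costs = $2,501,790.00 − $926,900 = $1,574,890.00.
Interest = $575,313.00, so EBIT − I = $999,577.00.
Degree of combined leverage = contribution ÷ (EBIT − I) = $2,501,790.00 ÷ $999,577.00 = 2.5028.
%ΔEPS = DCL × %ΔSales = 2.5028 × +23.8% = +59.6%.

+59.6%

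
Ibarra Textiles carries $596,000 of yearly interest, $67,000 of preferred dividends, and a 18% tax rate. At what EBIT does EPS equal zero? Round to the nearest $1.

$677,707

Preferred dividends are paid after tax, so their pre-tax equivalent is $67,000 ÷ (1 − 0.18) = $81,707.32.
EPS = 0 when EBIT covers interest plus the pre-tax preferred burden: $596,000 + $81,707.32 = $677,707.32.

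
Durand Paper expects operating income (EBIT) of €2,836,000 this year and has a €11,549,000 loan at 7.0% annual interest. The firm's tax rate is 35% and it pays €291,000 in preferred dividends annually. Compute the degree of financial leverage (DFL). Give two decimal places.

1.80

Annual interest charges come to €808,430.00.
Pre-tax preferred-dividend burden = €291,000 ÷ (1 − 0.35) = €447,692.31.
DFL = EBIT ÷ [EBIT − I − D_p/(1−t)] = €2,836,000 ÷ [€2,836,000 − €808,430.00 − €447,692.31] = €2,836,000 ÷ €1,579,877.69 = 1.7951.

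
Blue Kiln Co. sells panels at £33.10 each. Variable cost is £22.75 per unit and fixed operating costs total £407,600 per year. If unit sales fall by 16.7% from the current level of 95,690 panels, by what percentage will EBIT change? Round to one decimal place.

-28.4%

Contribution at this volume is 95,690 × £10.35 = £990,391.50.
Operating income = contribution − fixed costs = £990,391.50 − £407,600 = £582,791.50.
DOL = contribution ÷ EBIT = £990,391.50 ÷ £582,791.50 = 1.6994.
Operating income changes by 1.6994 × -16.7% = -28.4%.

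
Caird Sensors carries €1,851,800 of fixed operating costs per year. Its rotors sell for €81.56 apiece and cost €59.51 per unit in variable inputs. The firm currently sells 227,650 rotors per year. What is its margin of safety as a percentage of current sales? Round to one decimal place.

63.1%

Contribution margin per unit = €81.56 − €59.51 = €22.05. Break-even units = €1,851,800 ÷ €22.05 = 83,981.86; break-even revenue = 83,981.86 × €81.56 = €6,849,560.45.
Actual sales revenue = 227,650 × €81.56 = €18,567,134.00.
Margin of safety = (€18,567,134.00 − €6,849,560.45) ÷ €18,567,134.00 = 63.1%.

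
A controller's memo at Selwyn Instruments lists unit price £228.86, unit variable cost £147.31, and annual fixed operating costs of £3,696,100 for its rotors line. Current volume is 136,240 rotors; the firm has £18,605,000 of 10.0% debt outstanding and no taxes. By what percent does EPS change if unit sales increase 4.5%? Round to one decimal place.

Total contribution margin = 136,240 × £81.55 = £11,110,372.00.
Subtracting fixed costs: EBIT = £11,110,372.00 − £3,696,100 = £7,414,272.00.
After interest of £1,860,500.00, pre-tax earnings = £5,553,772.00.
Degree of combined leverage = contribution ÷ (EBIT − I) = £11,110,372.00 ÷ £5,553,772.00 = 2.0005.
%ΔEPS = DCL × %ΔSales = 2.0005 × +4.5% = +9.0%.

+9.0%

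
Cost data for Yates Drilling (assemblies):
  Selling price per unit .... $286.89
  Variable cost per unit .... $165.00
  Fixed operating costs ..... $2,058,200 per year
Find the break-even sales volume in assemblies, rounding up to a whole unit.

16,886 assemblies

Contribution margin per unit = $286.89 − $165.00 = $121.89.
Break-even Q = $2,058,200 / $121.89 = 16,885.72 → 16,886 assemblies.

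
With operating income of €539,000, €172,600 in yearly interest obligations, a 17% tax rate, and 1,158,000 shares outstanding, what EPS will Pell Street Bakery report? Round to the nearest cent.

Interest = €172,600.00, so EBT = €539,000 − €172,600.00 = €366,400.00.
Net income = €366,400.00 × (1 − 0.17) = €304,112.00.
Per share: €304,112.00 / 1,158,000 shares = €0.26.

€0.26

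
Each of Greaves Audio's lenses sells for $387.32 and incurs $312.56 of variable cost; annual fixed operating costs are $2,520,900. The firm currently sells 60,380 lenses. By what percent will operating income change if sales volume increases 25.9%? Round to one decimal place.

+58.7%

Total contribution margin = 60,380 × $74.76 = $4,514,008.80.
Subtracting fixed costs: EBIT = $4,514,008.80 − $2,520,900 = $1,993,108.80.
So DOL = total CM / EBIT = $4,514,008.80 / $1,993,108.80 = 2.2648.
So EBIT moves 2.2648 × (+25.9%) = +58.7%.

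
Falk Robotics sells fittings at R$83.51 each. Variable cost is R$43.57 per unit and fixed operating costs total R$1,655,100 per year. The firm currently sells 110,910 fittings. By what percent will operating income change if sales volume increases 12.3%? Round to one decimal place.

Total contribution margin = 110,910 × R$39.94 = R$4,429,745.40.
Operating income = contribution − fixed costs = R$4,429,745.40 − R$1,655,100 = R$2,774,645.40.
DOL = contribution ÷ EBIT = R$4,429,745.40 ÷ R$2,774,645.40 = 1.5965.
So EBIT moves 1.5965 × (+12.3%) = +19.6%.

+19.6%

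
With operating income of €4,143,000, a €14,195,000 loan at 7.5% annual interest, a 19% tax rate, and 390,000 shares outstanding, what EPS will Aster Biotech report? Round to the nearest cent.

€6.39

Pre-tax income = €4,143,000 − €1,064,625.00 = €3,078,375.00.
After tax at 19%: net income = €3,078,375.00 × 0.81 = €2,493,483.75.
Per share: €2,493,483.75 / 390,000 shares = €6.39.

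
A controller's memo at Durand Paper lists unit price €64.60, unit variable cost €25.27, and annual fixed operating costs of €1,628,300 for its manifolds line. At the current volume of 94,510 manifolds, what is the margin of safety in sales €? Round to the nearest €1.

€3,430,844

Unit CM = price − variable cost = €64.60 − €25.27 = €39.33. Break-even units = €1,628,300 ÷ €39.33 = 41,400.97; break-even revenue = 41,400.97 × €64.60 = €2,674,502.42.
Actual sales revenue = 94,510 × €64.60 = €6,105,346.00.
Margin of safety = €6,105,346.00 − €2,674,502.42 = €3,430,844.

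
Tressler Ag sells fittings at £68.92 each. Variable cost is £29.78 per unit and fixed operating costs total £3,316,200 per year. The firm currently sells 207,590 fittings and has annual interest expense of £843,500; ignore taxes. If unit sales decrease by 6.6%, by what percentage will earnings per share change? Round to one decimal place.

Contribution at this volume is 207,590 × £39.14 = £8,125,072.60.
Subtracting fixed costs: EBIT = £8,125,072.60 − £3,316,200 = £4,808,872.60.
Interest = £843,500.00, so EBIT − I = £3,965,372.60.
Degree of combined leverage = contribution ÷ (EBIT − I) = £8,125,072.60 ÷ £3,965,372.60 = 2.0490.
%ΔEPS = DCL × %ΔSales = 2.0490 × -6.6% = -13.5%.

-13.5%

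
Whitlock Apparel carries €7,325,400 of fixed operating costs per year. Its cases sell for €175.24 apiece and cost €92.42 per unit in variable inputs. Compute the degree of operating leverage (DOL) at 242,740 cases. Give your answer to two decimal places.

1.57

At 242,740 units, contribution = 242,740 × €82.82 = €20,103,726.80.
Operating income = contribution − fixed costs = €20,103,726.80 − €7,325,400 = €12,778,326.80.
So DOL = total CM / EBIT = €20,103,726.80 / €12,778,326.80 = 1.5733.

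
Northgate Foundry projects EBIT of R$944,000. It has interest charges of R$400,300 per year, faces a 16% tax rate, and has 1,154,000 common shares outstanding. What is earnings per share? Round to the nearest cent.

Interest = R$400,300.00, so EBT = R$944,000 − R$400,300.00 = R$543,700.00.
Net income = R$543,700.00 × (1 − 0.16) = R$456,708.00.
Per share: R$456,708.00 / 1,154,000 shares = R$0.40.

R$0.40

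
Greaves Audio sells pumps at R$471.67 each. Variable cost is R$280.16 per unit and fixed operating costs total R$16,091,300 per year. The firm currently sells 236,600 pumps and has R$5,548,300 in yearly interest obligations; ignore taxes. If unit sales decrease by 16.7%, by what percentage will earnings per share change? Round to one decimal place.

Total contribution margin = 236,600 × R$191.51 = R$45,311,266.00.
Operating income = contribution − fixed costs = R$45,311,266.00 − R$16,091,300 = R$29,219,966.00.
Interest = R$5,548,300.00, so EBIT − I = R$23,671,666.00.
Degree of combined leverage = contribution ÷ (EBIT − I) = R$45,311,266.00 ÷ R$23,671,666.00 = 1.9142.
EPS therefore changes by 1.9142 × (-16.7%) = -32.0%.

-32.0%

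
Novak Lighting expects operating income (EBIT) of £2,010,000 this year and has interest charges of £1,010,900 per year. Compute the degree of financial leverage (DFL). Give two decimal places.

2.01

Annual interest charges come to £1,010,900.00.
Degree of financial leverage = EBIT / (EBIT − interest) = £2,010,000 / £999,100.00 = 2.0118.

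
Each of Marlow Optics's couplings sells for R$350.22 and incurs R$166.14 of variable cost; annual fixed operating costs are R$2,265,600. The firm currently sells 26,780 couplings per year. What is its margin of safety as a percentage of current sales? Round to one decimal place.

Unit CM = price − variable cost = R$350.22 − R$166.14 = R$184.08. Break-even units = R$2,265,600 ÷ R$184.08 = 12,307.69; break-even revenue = 12,307.69 × R$350.22 = R$4,310,400.00.
Actual sales revenue = 26,780 × R$350.22 = R$9,378,891.60.
Margin of safety = (R$9,378,891.60 − R$4,310,400.00) ÷ R$9,378,891.60 = 54.0%.

54.0%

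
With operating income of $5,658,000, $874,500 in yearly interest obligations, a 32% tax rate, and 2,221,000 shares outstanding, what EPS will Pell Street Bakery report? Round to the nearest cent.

$1.46

Pre-tax income = $5,658,000 − $874,500.00 = $4,783,500.00.
Net income = $4,783,500.00 × (1 − 0.32) = $3,252,780.00.
Per share: $3,252,780.00 / 2,221,000 shares = $1.46.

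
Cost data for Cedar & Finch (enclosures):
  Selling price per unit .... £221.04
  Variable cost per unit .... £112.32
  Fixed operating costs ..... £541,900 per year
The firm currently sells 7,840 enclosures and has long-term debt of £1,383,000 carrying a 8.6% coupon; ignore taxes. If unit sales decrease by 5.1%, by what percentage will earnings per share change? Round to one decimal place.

Total contribution margin = 7,840 × £108.72 = £852,364.80.
EBIT = £852,364.80 − £541,900 = £310,464.80.
Interest = £118,938.00, so EBIT − I = £191,526.80.
DCL = total CM / (EBIT − I) = £852,364.80 / £191,526.80 = 4.4504.
EPS therefore changes by 4.4504 × (-5.1%) = -22.7%.

-22.7%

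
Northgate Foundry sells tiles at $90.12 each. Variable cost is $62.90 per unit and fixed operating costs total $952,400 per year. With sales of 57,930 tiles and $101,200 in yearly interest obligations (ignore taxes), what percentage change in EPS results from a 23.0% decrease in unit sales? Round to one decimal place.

At 57,930 units, contribution = 57,930 × $27.22 = $1,576,854.60.
EBIT = $1,576,854.60 − $952,400 = $624,454.60.
After interest of $101,200.00, pre-tax earnings = $523,254.60.
Degree of combined leverage = contribution ÷ (EBIT − I) = $1,576,854.60 ÷ $523,254.60 = 3.0136.
EPS therefore changes by 3.0136 × (-23.0%) = -69.3%.

-69.3%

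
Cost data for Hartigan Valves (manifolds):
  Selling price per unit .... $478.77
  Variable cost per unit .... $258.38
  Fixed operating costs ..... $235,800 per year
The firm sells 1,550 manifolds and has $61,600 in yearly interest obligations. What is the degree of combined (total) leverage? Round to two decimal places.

At 1,550 units, contribution = 1,550 × $220.39 = $341,604.50.
EBIT = $341,604.50 − $235,800 = $105,804.50. Interest = $61,600.00.
DOL = $341,604.50 ÷ $105,804.50 = 3.2286; DFL = $105,804.50 ÷ $44,204.50 = 2.3935.
DCL = DOL × DFL = 3.2286 × 2.3935 = 7.7277.

7.73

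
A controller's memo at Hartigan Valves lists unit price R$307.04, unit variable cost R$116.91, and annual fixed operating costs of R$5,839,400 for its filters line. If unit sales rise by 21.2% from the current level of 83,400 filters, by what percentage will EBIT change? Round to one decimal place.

+33.6%

Total contribution margin = 83,400 × R$190.13 = R$15,856,842.00.
Operating income = contribution − fixed costs = R$15,856,842.00 − R$5,839,400 = R$10,017,442.00.
Degree of operating leverage = R$15,856,842.00 / R$10,017,442.00 = 1.5829.
%ΔEBIT = DOL × %ΔSales = 1.5829 × +21.2% = +33.6%.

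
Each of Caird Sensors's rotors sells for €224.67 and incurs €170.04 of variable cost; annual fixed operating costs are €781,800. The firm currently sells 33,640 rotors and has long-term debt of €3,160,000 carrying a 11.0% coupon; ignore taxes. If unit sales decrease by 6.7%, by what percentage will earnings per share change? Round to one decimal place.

Total contribution margin = 33,640 × €54.63 = €1,837,753.20.
Operating income = contribution − fixed costs = €1,837,753.20 − €781,800 = €1,055,953.20.
Interest = €347,600.00, so EBIT − I = €708,353.20.
Degree of combined leverage = contribution ÷ (EBIT − I) = €1,837,753.20 ÷ €708,353.20 = 2.5944.
%ΔEPS = DCL × %ΔSales = 2.5944 × -6.7% = -17.4%.

-17.4%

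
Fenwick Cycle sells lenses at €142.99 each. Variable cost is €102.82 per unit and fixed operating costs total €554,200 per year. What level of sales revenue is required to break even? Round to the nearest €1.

€1,972,742

CM per unit = €142.99 − €102.82 = €40.17; CM ratio = €40.17 / €142.99 = 0.2809.
Break-even revenue = fixed costs × price ÷ CM = €554,200 × €142.99 ÷ €40.17 = €1,972,742.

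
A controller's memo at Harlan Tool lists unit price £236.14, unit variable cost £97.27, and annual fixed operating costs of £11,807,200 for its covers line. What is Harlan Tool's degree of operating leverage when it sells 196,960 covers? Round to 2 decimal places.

1.76

Total contribution margin = 196,960 × £138.87 = £27,351,835.20.
Subtracting fixed costs: EBIT = £27,351,835.20 − £11,807,200 = £15,544,635.20.
DOL = contribution ÷ EBIT = £27,351,835.20 ÷ £15,544,635.20 = 1.7596.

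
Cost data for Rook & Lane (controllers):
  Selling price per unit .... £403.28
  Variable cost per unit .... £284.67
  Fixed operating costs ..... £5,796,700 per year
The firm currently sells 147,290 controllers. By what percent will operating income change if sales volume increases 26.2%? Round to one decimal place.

Contribution at this volume is 147,290 × £118.61 = £17,470,066.90.
Subtracting fixed costs: EBIT = £17,470,066.90 − £5,796,700 = £11,673,366.90.
DOL = contribution ÷ EBIT = £17,470,066.90 ÷ £11,673,366.90 = 1.4966.
%ΔEBIT = DOL × %ΔSales = 1.4966 × +26.2% = +39.2%.

+39.2%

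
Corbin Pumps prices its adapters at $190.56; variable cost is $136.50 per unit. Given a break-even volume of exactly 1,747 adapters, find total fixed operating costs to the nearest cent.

Each unit contributes $190.56 − $136.50 = $54.06.
Fixed costs = break-even units × CM = 1,747 × $54.06 = $94,442.82.

$94,442.82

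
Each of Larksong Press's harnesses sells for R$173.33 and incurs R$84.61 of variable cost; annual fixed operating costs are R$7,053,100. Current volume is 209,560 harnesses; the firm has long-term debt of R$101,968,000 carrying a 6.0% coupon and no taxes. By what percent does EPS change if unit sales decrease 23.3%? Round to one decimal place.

At 209,560 units, contribution = 209,560 × R$88.72 = R$18,592,163.20.
Operating income = contribution − fixed costs = R$18,592,163.20 − R$7,053,100 = R$11,539,063.20.
After interest of R$6,118,080.00, pre-tax earnings = R$5,420,983.20.
Degree of combined leverage = contribution ÷ (EBIT − I) = R$18,592,163.20 ÷ R$5,420,983.20 = 3.4297.
%ΔEPS = DCL × %ΔSales = 3.4297 × -23.3% = -79.9%.

-79.9%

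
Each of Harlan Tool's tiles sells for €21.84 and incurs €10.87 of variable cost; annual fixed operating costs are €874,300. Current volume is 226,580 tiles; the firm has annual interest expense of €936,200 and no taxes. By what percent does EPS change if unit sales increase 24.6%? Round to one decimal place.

At 226,580 units, contribution = 226,580 × €10.97 = €2,485,582.60.
Subtracting fixed costs: EBIT = €2,485,582.60 − €874,300 = €1,611,282.60.
After interest of €936,200.00, pre-tax earnings = €675,082.60.
DCL = total CM / (EBIT − I) = €2,485,582.60 / €675,082.60 = 3.6819.
%ΔEPS = DCL × %ΔSales = 3.6819 × +24.6% = +90.6%.

+90.6%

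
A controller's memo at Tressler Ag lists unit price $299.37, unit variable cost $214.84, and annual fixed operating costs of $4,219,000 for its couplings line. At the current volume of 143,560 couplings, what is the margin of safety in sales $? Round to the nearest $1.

Each unit contributes $299.37 − $214.84 = $84.53. Break-even units = $4,219,000 ÷ $84.53 = 49,911.27; break-even revenue = 49,911.27 × $299.37 = $14,941,938.13.
Actual sales revenue = 143,560 × $299.37 = $42,977,557.20.
Margin of safety = $42,977,557.20 − $14,941,938.13 = $28,035,619.

$28,035,619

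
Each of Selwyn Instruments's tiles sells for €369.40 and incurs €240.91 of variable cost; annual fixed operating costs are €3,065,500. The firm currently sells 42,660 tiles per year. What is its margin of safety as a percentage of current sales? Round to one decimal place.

Each unit contributes €369.40 − €240.91 = €128.49. Break-even units = €3,065,500 ÷ €128.49 = 23,857.89; break-even revenue = 23,857.89 × €369.40 = €8,813,103.74.
Current sales = 42,660 × €369.40 = €15,758,604.00.
Margin of safety = (€15,758,604.00 − €8,813,103.74) ÷ €15,758,604.00 = 44.1%.

44.1%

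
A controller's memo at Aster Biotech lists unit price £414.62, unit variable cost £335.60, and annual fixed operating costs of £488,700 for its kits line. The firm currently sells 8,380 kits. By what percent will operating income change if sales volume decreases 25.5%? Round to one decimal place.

-97.3%

Total contribution margin = 8,380 × £79.02 = £662,187.60.
Subtracting fixed costs: EBIT = £662,187.60 − £488,700 = £173,487.60.
Degree of operating leverage = £662,187.60 / £173,487.60 = 3.8169.
%ΔEBIT = DOL × %ΔSales = 3.8169 × -25.5% = -97.3%.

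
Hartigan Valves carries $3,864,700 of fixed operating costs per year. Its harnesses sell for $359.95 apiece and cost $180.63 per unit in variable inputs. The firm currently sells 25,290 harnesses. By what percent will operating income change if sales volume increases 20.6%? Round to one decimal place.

+139.4%

At 25,290 units, contribution = 25,290 × $179.32 = $4,535,002.80.
EBIT = $4,535,002.80 − $3,864,700 = $670,302.80.
So DOL = total CM / EBIT = $4,535,002.80 / $670,302.80 = 6.7656.
%ΔEBIT = DOL × %ΔSales = 6.7656 × +20.6% = +139.4%.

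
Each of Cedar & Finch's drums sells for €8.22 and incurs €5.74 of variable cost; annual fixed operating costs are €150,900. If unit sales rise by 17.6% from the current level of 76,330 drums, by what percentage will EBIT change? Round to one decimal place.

+86.8%

Total contribution margin = 76,330 × €2.48 = €189,298.40.
EBIT = €189,298.40 − €150,900 = €38,398.40.
So DOL = total CM / EBIT = €189,298.40 / €38,398.40 = 4.9299.
%ΔEBIT = DOL × %ΔSales = 4.9299 × +17.6% = +86.8%.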